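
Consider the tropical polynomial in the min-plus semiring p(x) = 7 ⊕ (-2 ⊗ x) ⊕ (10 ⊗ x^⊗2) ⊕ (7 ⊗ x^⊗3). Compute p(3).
p(3) = 1

A tropical monomial a ⊗ x^⊗i evaluates to a + i · x. Evaluating each term at x = 3:
  Term 0 contributes 7 + 0 · 3 = 7
  Term 1 contributes -2 + 1 · 3 = 1
  Term 2 contributes 10 + 2 · 3 = 16
  Term 3 contributes 7 + 3 · 3 = 16
p(3) = ⊕ of these = min[7, 1, 16, 16] = 1.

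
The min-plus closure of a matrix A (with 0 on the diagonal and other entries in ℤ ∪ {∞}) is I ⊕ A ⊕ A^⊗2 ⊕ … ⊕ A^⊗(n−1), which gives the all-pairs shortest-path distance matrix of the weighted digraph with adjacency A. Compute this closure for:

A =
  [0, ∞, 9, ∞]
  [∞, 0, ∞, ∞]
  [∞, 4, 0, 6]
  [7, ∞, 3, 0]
Closure =
  [0, 13, 9, 15]
  [∞, 0, ∞, ∞]
  [13, 4, 0, 6]
  [7, 7, 3, 0]

This is the Floyd-Warshall all-pairs shortest-path computation. For each intermediate vertex k = 0, 1, …, 3, update dist[i][j] ← min(dist[i][j], dist[i][k] + dist[k][j]). The final matrix gives, for each (i, j), the minimum total weight of any directed path from i to j (possibly empty when i = j).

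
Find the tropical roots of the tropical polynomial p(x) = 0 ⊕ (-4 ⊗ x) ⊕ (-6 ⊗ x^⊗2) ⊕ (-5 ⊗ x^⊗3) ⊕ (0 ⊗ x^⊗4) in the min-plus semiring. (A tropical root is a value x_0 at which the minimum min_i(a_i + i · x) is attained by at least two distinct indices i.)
Roots: {-5, -1, 2, 4}

Each tropical root is a break point of the lower envelope of the lines y = a_i + i · x (there are 5 lines, with slopes 0, 1, ..., 4). Only the lines that attain the minimum somewhere contribute to roots; other lines are dominated. Here the surviving (envelope) indices are i = 4, i = 3, i = 2, i = 1, i = 0.
Intersections between consecutive envelope lines give the roots: for adjacent envelope indices i < j the intersection is x = (a_i − a_j) / (j − i). Reading off the sorted break points: {-5, -1, 2, 4}.
Verification: at each break x_0, at least two indices attain the minimum of min_i(a_i + i · x_0).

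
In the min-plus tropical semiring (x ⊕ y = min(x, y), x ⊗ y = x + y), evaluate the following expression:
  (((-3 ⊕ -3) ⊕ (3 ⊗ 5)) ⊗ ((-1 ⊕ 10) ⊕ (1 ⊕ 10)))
(((-3 ⊕ -3) ⊕ (3 ⊗ 5)) ⊗ ((-1 ⊕ 10) ⊕ (1 ⊕ 10))) = -4

Expand innermost to outermost. Recall ⊕ takes the minimum of its arguments and ⊗ takes their sum. Working out the expression (((-3 ⊕ -3) ⊕ (3 ⊗ 5)) ⊗ ((-1 ⊕ 10) ⊕ (1 ⊕ 10))) gives -4.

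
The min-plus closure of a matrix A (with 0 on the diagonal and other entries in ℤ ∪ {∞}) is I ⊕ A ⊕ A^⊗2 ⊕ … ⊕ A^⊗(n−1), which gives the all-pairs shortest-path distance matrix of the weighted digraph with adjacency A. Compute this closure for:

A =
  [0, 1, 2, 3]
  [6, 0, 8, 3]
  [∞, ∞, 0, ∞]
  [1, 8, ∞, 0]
Closure =
  [0, 1, 2, 3]
  [4, 0, 6, 3]
  [∞, ∞, 0, ∞]
  [1, 2, 3, 0]

This is the Floyd-Warshall all-pairs shortest-path computation. For each intermediate vertex k = 0, 1, …, 3, update dist[i][j] ← min(dist[i][j], dist[i][k] + dist[k][j]). The final matrix gives, for each (i, j), the minimum total weight of any directed path from i to j (possibly empty when i = j).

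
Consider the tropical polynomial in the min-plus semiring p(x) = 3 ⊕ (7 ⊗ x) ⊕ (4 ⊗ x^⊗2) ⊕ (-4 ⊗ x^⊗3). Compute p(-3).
p(-3) = -13

A tropical monomial a ⊗ x^⊗i evaluates to a + i · x. Evaluating each term at x = -3:
  Term 0 contributes 3 + 0 · -3 = 3
  Term 1 contributes 7 + 1 · -3 = 4
  Term 2 contributes 4 + 2 · -3 = -2
  Term 3 contributes -4 + 3 · -3 = -13
p(-3) = ⊕ of these = min[3, 4, -2, -13] = -13.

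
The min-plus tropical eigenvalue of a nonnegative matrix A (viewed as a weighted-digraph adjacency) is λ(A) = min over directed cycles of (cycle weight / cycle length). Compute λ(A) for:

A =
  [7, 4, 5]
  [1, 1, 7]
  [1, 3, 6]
λ(A) = 1

Enumerate directed cycles and compute their means (weight / length). Sample:
  cycle 0 → 0: weight = 7, length = 1, mean = 7/1 ≈ 7.000
  cycle 1 → 1: weight = 1, length = 1, mean = 1/1 ≈ 1.000
  cycle 2 → 2: weight = 6, length = 1, mean = 6/1 ≈ 6.000
  cycle 0 → 1 → 0: weight = 5, length = 2, mean = 5/2 ≈ 2.500
  cycle 0 → 2 → 0: weight = 6, length = 2, mean = 6/2 ≈ 3.000
  cycle 1 → 0 → 1: weight = 5, length = 2, mean = 5/2 ≈ 2.500
Minimum mean = 1.000, attained e.g. along the cycle 1 → 1 with weight 1 and length 1. So λ(A) = 1/1 = 1.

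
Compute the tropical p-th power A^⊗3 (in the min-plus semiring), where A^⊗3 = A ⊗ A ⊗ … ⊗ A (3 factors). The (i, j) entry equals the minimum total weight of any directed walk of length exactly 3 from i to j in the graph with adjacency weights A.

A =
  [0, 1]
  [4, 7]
A^⊗3 =
  [0, 1]
  [4, 5]

Each entry (A^⊗3)_ij equals the minimum over all length-3 walks i = v_0 → v_1 → … → v_3 = j of Σ_t A[v_t][v_{t+1}]. For example, for (i, j) = (0, 1) we minimise over 4 possible intermediate vertex sequences; the minimum is 1, attained along the walk 0 → 0 → 0 → 1.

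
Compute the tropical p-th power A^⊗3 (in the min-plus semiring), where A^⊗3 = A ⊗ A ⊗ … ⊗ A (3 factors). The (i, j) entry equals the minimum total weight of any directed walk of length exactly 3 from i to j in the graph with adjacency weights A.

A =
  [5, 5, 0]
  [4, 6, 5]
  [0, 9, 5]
A^⊗3 =
  [5, 5, 0]
  [4, 10, 5]
  [0, 9, 5]

Each entry (A^⊗3)_ij equals the minimum over all length-3 walks i = v_0 → v_1 → … → v_3 = j of Σ_t A[v_t][v_{t+1}]. For example, for (i, j) = (0, 2) we minimise over 9 possible intermediate vertex sequences; the minimum is 0, attained along the walk 0 → 2 → 0 → 2.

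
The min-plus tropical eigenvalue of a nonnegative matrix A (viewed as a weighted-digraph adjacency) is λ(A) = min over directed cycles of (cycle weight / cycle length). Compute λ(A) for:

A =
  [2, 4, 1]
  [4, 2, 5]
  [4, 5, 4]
λ(A) = 2

Enumerate directed cycles and compute their means (weight / length). Sample:
  cycle 0 → 0: weight = 2, length = 1, mean = 2/1 ≈ 2.000
  cycle 1 → 1: weight = 2, length = 1, mean = 2/1 ≈ 2.000
  cycle 2 → 2: weight = 4, length = 1, mean = 4/1 ≈ 4.000
  cycle 0 → 1 → 0: weight = 8, length = 2, mean = 8/2 ≈ 4.000
  cycle 0 → 2 → 0: weight = 5, length = 2, mean = 5/2 ≈ 2.500
  cycle 1 → 0 → 1: weight = 8, length = 2, mean = 8/2 ≈ 4.000
Minimum mean = 2.000, attained e.g. along the cycle 0 → 0 with weight 2 and length 1. So λ(A) = 2/1 = 2.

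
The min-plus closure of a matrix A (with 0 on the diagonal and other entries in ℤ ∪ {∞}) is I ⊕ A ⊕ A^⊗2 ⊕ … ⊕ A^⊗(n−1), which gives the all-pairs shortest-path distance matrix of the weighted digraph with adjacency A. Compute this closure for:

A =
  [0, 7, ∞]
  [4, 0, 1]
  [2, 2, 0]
Closure =
  [0, 7, 8]
  [3, 0, 1]
  [2, 2, 0]

This is the Floyd-Warshall all-pairs shortest-path computation. For each intermediate vertex k = 0, 1, …, 2, update dist[i][j] ← min(dist[i][j], dist[i][k] + dist[k][j]). The final matrix gives, for each (i, j), the minimum total weight of any directed path from i to j (possibly empty when i = j).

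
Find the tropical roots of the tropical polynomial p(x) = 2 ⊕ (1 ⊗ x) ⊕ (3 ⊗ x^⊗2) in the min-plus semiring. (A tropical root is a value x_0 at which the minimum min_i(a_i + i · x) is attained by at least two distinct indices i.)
Roots: {-2, 1}

Each tropical root is a break point of the lower envelope of the lines y = a_i + i · x (there are 3 lines, with slopes 0, 1, ..., 2). Only the lines that attain the minimum somewhere contribute to roots; other lines are dominated. Here the surviving (envelope) indices are i = 2, i = 1, i = 0.
Intersections between consecutive envelope lines give the roots: for adjacent envelope indices i < j the intersection is x = (a_i − a_j) / (j − i). Reading off the sorted break points: {-2, 1}.
Verification: at each break x_0, at least two indices attain the minimum of min_i(a_i + i · x_0).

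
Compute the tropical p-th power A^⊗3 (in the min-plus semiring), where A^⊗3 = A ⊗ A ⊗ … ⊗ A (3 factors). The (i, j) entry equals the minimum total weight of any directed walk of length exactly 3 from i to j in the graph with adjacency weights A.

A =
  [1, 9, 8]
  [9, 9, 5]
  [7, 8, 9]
A^⊗3 =
  [3, 11, 10]
  [11, 19, 18]
  [9, 17, 16]

Each entry (A^⊗3)_ij equals the minimum over all length-3 walks i = v_0 → v_1 → … → v_3 = j of Σ_t A[v_t][v_{t+1}]. For example, for (i, j) = (0, 2) we minimise over 9 possible intermediate vertex sequences; the minimum is 10, attained along the walk 0 → 0 → 0 → 2.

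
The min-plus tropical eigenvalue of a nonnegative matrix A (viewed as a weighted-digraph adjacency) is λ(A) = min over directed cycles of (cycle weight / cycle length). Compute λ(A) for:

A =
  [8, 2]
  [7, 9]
λ(A) = 9/2

Enumerate directed cycles and compute their means (weight / length). Sample:
  cycle 0 → 0: weight = 8, length = 1, mean = 8/1 ≈ 8.000
  cycle 1 → 1: weight = 9, length = 1, mean = 9/1 ≈ 9.000
  cycle 0 → 1 → 0: weight = 9, length = 2, mean = 9/2 ≈ 4.500
  cycle 1 → 0 → 1: weight = 9, length = 2, mean = 9/2 ≈ 4.500
Minimum mean = 4.500, attained e.g. along the cycle 0 → 1 → 0 with weight 9 and length 2. So λ(A) = 9/2 = 9/2.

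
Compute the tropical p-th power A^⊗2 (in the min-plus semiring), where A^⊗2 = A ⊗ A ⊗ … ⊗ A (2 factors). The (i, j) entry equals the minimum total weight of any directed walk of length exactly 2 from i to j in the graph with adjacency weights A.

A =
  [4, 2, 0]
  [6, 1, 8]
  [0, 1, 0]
A^⊗2 =
  [0, 1, 0]
  [7, 2, 6]
  [0, 1, 0]

Each entry (A^⊗2)_ij equals the minimum over all length-2 walks i = v_0 → v_1 → … → v_2 = j of Σ_t A[v_t][v_{t+1}]. For example, for (i, j) = (0, 2) we minimise over 3 possible intermediate vertex sequences; the minimum is 0, attained along the walk 0 → 2 → 2.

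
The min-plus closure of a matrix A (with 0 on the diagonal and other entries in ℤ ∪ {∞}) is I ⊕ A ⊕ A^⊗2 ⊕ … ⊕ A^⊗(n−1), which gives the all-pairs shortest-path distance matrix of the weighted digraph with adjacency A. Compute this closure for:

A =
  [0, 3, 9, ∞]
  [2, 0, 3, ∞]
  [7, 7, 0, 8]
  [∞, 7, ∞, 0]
Closure =
  [0, 3, 6, 14]
  [2, 0, 3, 11]
  [7, 7, 0, 8]
  [9, 7, 10, 0]

This is the Floyd-Warshall all-pairs shortest-path computation. For each intermediate vertex k = 0, 1, …, 3, update dist[i][j] ← min(dist[i][j], dist[i][k] + dist[k][j]). The final matrix gives, for each (i, j), the minimum total weight of any directed path from i to j (possibly empty when i = j).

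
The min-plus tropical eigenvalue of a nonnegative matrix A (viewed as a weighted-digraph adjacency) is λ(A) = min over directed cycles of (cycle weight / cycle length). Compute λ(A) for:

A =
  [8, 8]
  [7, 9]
λ(A) = 15/2

Enumerate directed cycles and compute their means (weight / length). Sample:
  cycle 0 → 0: weight = 8, length = 1, mean = 8/1 ≈ 8.000
  cycle 1 → 1: weight = 9, length = 1, mean = 9/1 ≈ 9.000
  cycle 0 → 1 → 0: weight = 15, length = 2, mean = 15/2 ≈ 7.500
  cycle 1 → 0 → 1: weight = 15, length = 2, mean = 15/2 ≈ 7.500
Minimum mean = 7.500, attained e.g. along the cycle 0 → 1 → 0 with weight 15 and length 2. So λ(A) = 15/2 = 15/2.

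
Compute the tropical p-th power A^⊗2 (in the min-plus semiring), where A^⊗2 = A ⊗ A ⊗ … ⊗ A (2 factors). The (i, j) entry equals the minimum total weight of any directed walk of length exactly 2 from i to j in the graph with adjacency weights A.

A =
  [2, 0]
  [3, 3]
A^⊗2 =
  [3, 2]
  [5, 3]

Each entry (A^⊗2)_ij equals the minimum over all length-2 walks i = v_0 → v_1 → … → v_2 = j of Σ_t A[v_t][v_{t+1}]. For example, for (i, j) = (0, 1) we minimise over 2 possible intermediate vertex sequences; the minimum is 2, attained along the walk 0 → 0 → 1.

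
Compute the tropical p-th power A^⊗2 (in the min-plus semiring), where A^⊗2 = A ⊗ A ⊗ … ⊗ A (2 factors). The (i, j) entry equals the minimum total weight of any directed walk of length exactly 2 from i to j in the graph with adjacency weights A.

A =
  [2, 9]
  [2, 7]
A^⊗2 =
  [4, 11]
  [4, 11]

Each entry (A^⊗2)_ij equals the minimum over all length-2 walks i = v_0 → v_1 → … → v_2 = j of Σ_t A[v_t][v_{t+1}]. For example, for (i, j) = (0, 1) we minimise over 2 possible intermediate vertex sequences; the minimum is 11, attained along the walk 0 → 0 → 1.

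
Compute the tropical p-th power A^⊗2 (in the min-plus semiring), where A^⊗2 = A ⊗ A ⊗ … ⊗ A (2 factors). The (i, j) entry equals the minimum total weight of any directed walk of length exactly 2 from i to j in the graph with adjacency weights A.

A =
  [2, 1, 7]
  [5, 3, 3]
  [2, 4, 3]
A^⊗2 =
  [4, 3, 4]
  [5, 6, 6]
  [4, 3, 6]

Each entry (A^⊗2)_ij equals the minimum over all length-2 walks i = v_0 → v_1 → … → v_2 = j of Σ_t A[v_t][v_{t+1}]. For example, for (i, j) = (0, 2) we minimise over 3 possible intermediate vertex sequences; the minimum is 4, attained along the walk 0 → 1 → 2.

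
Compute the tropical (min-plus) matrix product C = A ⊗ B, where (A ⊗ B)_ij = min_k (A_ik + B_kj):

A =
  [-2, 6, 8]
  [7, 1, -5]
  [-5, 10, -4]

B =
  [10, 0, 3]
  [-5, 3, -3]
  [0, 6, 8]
A ⊗ B =
  [1, -2, 1]
  [-5, 1, -2]
  [-4, -5, -2]

Apply the min-plus product entry-by-entry:
  C[0][0] = min over k of (A[0][0] + B[0][0] = -2 + 10 = 8, A[0][1] + B[1][0] = 6 + -5 = 1, A[0][2] + B[2][0] = 8 + 0 = 8) = 1 (attained at k = 1)
  C[0][1] = min over k of (A[0][0] + B[0][1] = -2 + 0 = -2, A[0][1] + B[1][1] = 6 + 3 = 9, A[0][2] + B[2][1] = 8 + 6 = 14) = -2 (attained at k = 0)
  C[0][2] = min over k of (A[0][0] + B[0][2] = -2 + 3 = 1, A[0][1] + B[1][2] = 6 + -3 = 3, A[0][2] + B[2][2] = 8 + 8 = 16) = 1 (attained at k = 0)
  C[1][0] = min over k of (A[1][0] + B[0][0] = 7 + 10 = 17, A[1][1] + B[1][0] = 1 + -5 = -4, A[1][2] + B[2][0] = -5 + 0 = -5) = -5 (attained at k = 2)
  C[1][1] = min over k of (A[1][0] + B[0][1] = 7 + 0 = 7, A[1][1] + B[1][1] = 1 + 3 = 4, A[1][2] + B[2][1] = -5 + 6 = 1) = 1 (attained at k = 2)
  C[1][2] = min over k of (A[1][0] + B[0][2] = 7 + 3 = 10, A[1][1] + B[1][2] = 1 + -3 = -2, A[1][2] + B[2][2] = -5 + 8 = 3) = -2 (attained at k = 1)
  C[2][0] = min over k of (A[2][0] + B[0][0] = -5 + 10 = 5, A[2][1] + B[1][0] = 10 + -5 = 5, A[2][2] + B[2][0] = -4 + 0 = -4) = -4 (attained at k = 2)
  C[2][1] = min over k of (A[2][0] + B[0][1] = -5 + 0 = -5, A[2][1] + B[1][1] = 10 + 3 = 13, A[2][2] + B[2][1] = -4 + 6 = 2) = -5 (attained at k = 0)
  C[2][2] = min over k of (A[2][0] + B[0][2] = -5 + 3 = -2, A[2][1] + B[1][2] = 10 + -3 = 7, A[2][2] + B[2][2] = -4 + 8 = 4) = -2 (attained at k = 0)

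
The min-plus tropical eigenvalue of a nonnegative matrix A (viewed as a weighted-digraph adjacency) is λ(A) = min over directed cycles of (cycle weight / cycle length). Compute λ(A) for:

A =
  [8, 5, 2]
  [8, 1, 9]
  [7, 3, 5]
λ(A) = 1

Enumerate directed cycles and compute their means (weight / length). Sample:
  cycle 0 → 0: weight = 8, length = 1, mean = 8/1 ≈ 8.000
  cycle 1 → 1: weight = 1, length = 1, mean = 1/1 ≈ 1.000
  cycle 2 → 2: weight = 5, length = 1, mean = 5/1 ≈ 5.000
  cycle 0 → 1 → 0: weight = 13, length = 2, mean = 13/2 ≈ 6.500
  cycle 0 → 2 → 0: weight = 9, length = 2, mean = 9/2 ≈ 4.500
  cycle 1 → 0 → 1: weight = 13, length = 2, mean = 13/2 ≈ 6.500
Minimum mean = 1.000, attained e.g. along the cycle 1 → 1 with weight 1 and length 1. So λ(A) = 1/1 = 1.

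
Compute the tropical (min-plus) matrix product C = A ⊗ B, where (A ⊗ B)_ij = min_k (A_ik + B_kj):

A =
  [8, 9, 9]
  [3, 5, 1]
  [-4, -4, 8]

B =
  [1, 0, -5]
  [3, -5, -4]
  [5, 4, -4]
A ⊗ B =
  [9, 4, 3]
  [4, 0, -3]
  [-3, -9, -9]

Apply the min-plus product entry-by-entry:
  C[0][0] = min over k of (A[0][0] + B[0][0] = 8 + 1 = 9, A[0][1] + B[1][0] = 9 + 3 = 12, A[0][2] + B[2][0] = 9 + 5 = 14) = 9 (attained at k = 0)
  C[0][1] = min over k of (A[0][0] + B[0][1] = 8 + 0 = 8, A[0][1] + B[1][1] = 9 + -5 = 4, A[0][2] + B[2][1] = 9 + 4 = 13) = 4 (attained at k = 1)
  C[0][2] = min over k of (A[0][0] + B[0][2] = 8 + -5 = 3, A[0][1] + B[1][2] = 9 + -4 = 5, A[0][2] + B[2][2] = 9 + -4 = 5) = 3 (attained at k = 0)
  C[1][0] = min over k of (A[1][0] + B[0][0] = 3 + 1 = 4, A[1][1] + B[1][0] = 5 + 3 = 8, A[1][2] + B[2][0] = 1 + 5 = 6) = 4 (attained at k = 0)
  C[1][1] = min over k of (A[1][0] + B[0][1] = 3 + 0 = 3, A[1][1] + B[1][1] = 5 + -5 = 0, A[1][2] + B[2][1] = 1 + 4 = 5) = 0 (attained at k = 1)
  C[1][2] = min over k of (A[1][0] + B[0][2] = 3 + -5 = -2, A[1][1] + B[1][2] = 5 + -4 = 1, A[1][2] + B[2][2] = 1 + -4 = -3) = -3 (attained at k = 2)
  C[2][0] = min over k of (A[2][0] + B[0][0] = -4 + 1 = -3, A[2][1] + B[1][0] = -4 + 3 = -1, A[2][2] + B[2][0] = 8 + 5 = 13) = -3 (attained at k = 0)
  C[2][1] = min over k of (A[2][0] + B[0][1] = -4 + 0 = -4, A[2][1] + B[1][1] = -4 + -5 = -9, A[2][2] + B[2][1] = 8 + 4 = 12) = -9 (attained at k = 1)
  C[2][2] = min over k of (A[2][0] + B[0][2] = -4 + -5 = -9, A[2][1] + B[1][2] = -4 + -4 = -8, A[2][2] + B[2][2] = 8 + -4 = 4) = -9 (attained at k = 0)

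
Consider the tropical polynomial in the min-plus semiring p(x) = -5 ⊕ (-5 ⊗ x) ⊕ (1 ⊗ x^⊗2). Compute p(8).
p(8) = -5

A tropical monomial a ⊗ x^⊗i evaluates to a + i · x. Evaluating each term at x = 8:
  Term 0 contributes -5 + 0 · 8 = -5
  Term 1 contributes -5 + 1 · 8 = 3
  Term 2 contributes 1 + 2 · 8 = 17
p(8) = ⊕ of these = min[-5, 3, 17] = -5.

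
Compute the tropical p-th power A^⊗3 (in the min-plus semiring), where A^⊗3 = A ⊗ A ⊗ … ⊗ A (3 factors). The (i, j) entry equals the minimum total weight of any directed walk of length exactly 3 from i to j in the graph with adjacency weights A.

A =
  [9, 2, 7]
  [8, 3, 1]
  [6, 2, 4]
A^⊗3 =
  [9, 5, 6]
  [10, 6, 4]
  [9, 5, 6]

Each entry (A^⊗3)_ij equals the minimum over all length-3 walks i = v_0 → v_1 → … → v_3 = j of Σ_t A[v_t][v_{t+1}]. For example, for (i, j) = (0, 2) we minimise over 9 possible intermediate vertex sequences; the minimum is 6, attained along the walk 0 → 1 → 1 → 2.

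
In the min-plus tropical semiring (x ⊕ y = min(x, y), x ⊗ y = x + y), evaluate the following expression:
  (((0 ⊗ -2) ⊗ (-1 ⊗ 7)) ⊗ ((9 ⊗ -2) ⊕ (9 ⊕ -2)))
(((0 ⊗ -2) ⊗ (-1 ⊗ 7)) ⊗ ((9 ⊗ -2) ⊕ (9 ⊕ -2))) = 2

Expand innermost to outermost. Recall ⊕ takes the minimum of its arguments and ⊗ takes their sum. Working out the expression (((0 ⊗ -2) ⊗ (-1 ⊗ 7)) ⊗ ((9 ⊗ -2) ⊕ (9 ⊕ -2))) gives 2.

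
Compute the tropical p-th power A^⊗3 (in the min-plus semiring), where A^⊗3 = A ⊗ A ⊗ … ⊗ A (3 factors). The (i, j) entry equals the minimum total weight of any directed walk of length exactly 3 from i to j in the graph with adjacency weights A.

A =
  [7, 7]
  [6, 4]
A^⊗3 =
  [17, 15]
  [14, 12]

Each entry (A^⊗3)_ij equals the minimum over all length-3 walks i = v_0 → v_1 → … → v_3 = j of Σ_t A[v_t][v_{t+1}]. For example, for (i, j) = (0, 1) we minimise over 4 possible intermediate vertex sequences; the minimum is 15, attained along the walk 0 → 1 → 1 → 1.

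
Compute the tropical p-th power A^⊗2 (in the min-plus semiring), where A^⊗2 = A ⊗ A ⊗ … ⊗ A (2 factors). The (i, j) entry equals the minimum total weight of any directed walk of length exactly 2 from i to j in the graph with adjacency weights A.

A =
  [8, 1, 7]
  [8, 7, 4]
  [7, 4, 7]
A^⊗2 =
  [9, 8, 5]
  [11, 8, 11]
  [12, 8, 8]

Each entry (A^⊗2)_ij equals the minimum over all length-2 walks i = v_0 → v_1 → … → v_2 = j of Σ_t A[v_t][v_{t+1}]. For example, for (i, j) = (0, 2) we minimise over 3 possible intermediate vertex sequences; the minimum is 5, attained along the walk 0 → 1 → 2.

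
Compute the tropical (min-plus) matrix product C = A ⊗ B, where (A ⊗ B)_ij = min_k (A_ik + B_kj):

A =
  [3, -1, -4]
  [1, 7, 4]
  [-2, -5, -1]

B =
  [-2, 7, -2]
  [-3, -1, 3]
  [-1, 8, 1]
A ⊗ B =
  [-5, -2, -3]
  [-1, 6, -1]
  [-8, -6, -4]

Apply the min-plus product entry-by-entry:
  C[0][0] = min over k of (A[0][0] + B[0][0] = 3 + -2 = 1, A[0][1] + B[1][0] = -1 + -3 = -4, A[0][2] + B[2][0] = -4 + -1 = -5) = -5 (attained at k = 2)
  C[0][1] = min over k of (A[0][0] + B[0][1] = 3 + 7 = 10, A[0][1] + B[1][1] = -1 + -1 = -2, A[0][2] + B[2][1] = -4 + 8 = 4) = -2 (attained at k = 1)
  C[0][2] = min over k of (A[0][0] + B[0][2] = 3 + -2 = 1, A[0][1] + B[1][2] = -1 + 3 = 2, A[0][2] + B[2][2] = -4 + 1 = -3) = -3 (attained at k = 2)
  C[1][0] = min over k of (A[1][0] + B[0][0] = 1 + -2 = -1, A[1][1] + B[1][0] = 7 + -3 = 4, A[1][2] + B[2][0] = 4 + -1 = 3) = -1 (attained at k = 0)
  C[1][1] = min over k of (A[1][0] + B[0][1] = 1 + 7 = 8, A[1][1] + B[1][1] = 7 + -1 = 6, A[1][2] + B[2][1] = 4 + 8 = 12) = 6 (attained at k = 1)
  C[1][2] = min over k of (A[1][0] + B[0][2] = 1 + -2 = -1, A[1][1] + B[1][2] = 7 + 3 = 10, A[1][2] + B[2][2] = 4 + 1 = 5) = -1 (attained at k = 0)
  C[2][0] = min over k of (A[2][0] + B[0][0] = -2 + -2 = -4, A[2][1] + B[1][0] = -5 + -3 = -8, A[2][2] + B[2][0] = -1 + -1 = -2) = -8 (attained at k = 1)
  C[2][1] = min over k of (A[2][0] + B[0][1] = -2 + 7 = 5, A[2][1] + B[1][1] = -5 + -1 = -6, A[2][2] + B[2][1] = -1 + 8 = 7) = -6 (attained at k = 1)
  C[2][2] = min over k of (A[2][0] + B[0][2] = -2 + -2 = -4, A[2][1] + B[1][2] = -5 + 3 = -2, A[2][2] + B[2][2] = -1 + 1 = 0) = -4 (attained at k = 0)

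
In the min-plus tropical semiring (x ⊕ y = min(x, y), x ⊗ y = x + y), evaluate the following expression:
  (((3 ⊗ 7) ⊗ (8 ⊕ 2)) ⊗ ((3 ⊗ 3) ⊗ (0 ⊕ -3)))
(((3 ⊗ 7) ⊗ (8 ⊕ 2)) ⊗ ((3 ⊗ 3) ⊗ (0 ⊕ -3))) = 15

Expand innermost to outermost. Recall ⊕ takes the minimum of its arguments and ⊗ takes their sum. Working out the expression (((3 ⊗ 7) ⊗ (8 ⊕ 2)) ⊗ ((3 ⊗ 3) ⊗ (0 ⊕ -3))) gives 15.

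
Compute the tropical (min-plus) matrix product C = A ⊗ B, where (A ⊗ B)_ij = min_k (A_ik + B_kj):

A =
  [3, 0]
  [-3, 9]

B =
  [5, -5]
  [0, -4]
A ⊗ B =
  [0, -4]
  [2, -8]

Apply the min-plus product entry-by-entry:
  C[0][0] = min over k of (A[0][0] + B[0][0] = 3 + 5 = 8, A[0][1] + B[1][0] = 0 + 0 = 0) = 0 (attained at k = 1)
  C[0][1] = min over k of (A[0][0] + B[0][1] = 3 + -5 = -2, A[0][1] + B[1][1] = 0 + -4 = -4) = -4 (attained at k = 1)
  C[1][0] = min over k of (A[1][0] + B[0][0] = -3 + 5 = 2, A[1][1] + B[1][0] = 9 + 0 = 9) = 2 (attained at k = 0)
  C[1][1] = min over k of (A[1][0] + B[0][1] = -3 + -5 = -8, A[1][1] + B[1][1] = 9 + -4 = 5) = -8 (attained at k = 0)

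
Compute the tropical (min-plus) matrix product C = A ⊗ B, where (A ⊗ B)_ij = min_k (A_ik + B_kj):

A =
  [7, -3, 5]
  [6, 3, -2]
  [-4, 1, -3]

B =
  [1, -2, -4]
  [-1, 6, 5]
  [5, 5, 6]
A ⊗ B =
  [-4, 3, 2]
  [2, 3, 2]
  [-3, -6, -8]

Apply the min-plus product entry-by-entry:
  C[0][0] = min over k of (A[0][0] + B[0][0] = 7 + 1 = 8, A[0][1] + B[1][0] = -3 + -1 = -4, A[0][2] + B[2][0] = 5 + 5 = 10) = -4 (attained at k = 1)
  C[0][1] = min over k of (A[0][0] + B[0][1] = 7 + -2 = 5, A[0][1] + B[1][1] = -3 + 6 = 3, A[0][2] + B[2][1] = 5 + 5 = 10) = 3 (attained at k = 1)
  C[0][2] = min over k of (A[0][0] + B[0][2] = 7 + -4 = 3, A[0][1] + B[1][2] = -3 + 5 = 2, A[0][2] + B[2][2] = 5 + 6 = 11) = 2 (attained at k = 1)
  C[1][0] = min over k of (A[1][0] + B[0][0] = 6 + 1 = 7, A[1][1] + B[1][0] = 3 + -1 = 2, A[1][2] + B[2][0] = -2 + 5 = 3) = 2 (attained at k = 1)
  C[1][1] = min over k of (A[1][0] + B[0][1] = 6 + -2 = 4, A[1][1] + B[1][1] = 3 + 6 = 9, A[1][2] + B[2][1] = -2 + 5 = 3) = 3 (attained at k = 2)
  C[1][2] = min over k of (A[1][0] + B[0][2] = 6 + -4 = 2, A[1][1] + B[1][2] = 3 + 5 = 8, A[1][2] + B[2][2] = -2 + 6 = 4) = 2 (attained at k = 0)
  C[2][0] = min over k of (A[2][0] + B[0][0] = -4 + 1 = -3, A[2][1] + B[1][0] = 1 + -1 = 0, A[2][2] + B[2][0] = -3 + 5 = 2) = -3 (attained at k = 0)
  C[2][1] = min over k of (A[2][0] + B[0][1] = -4 + -2 = -6, A[2][1] + B[1][1] = 1 + 6 = 7, A[2][2] + B[2][1] = -3 + 5 = 2) = -6 (attained at k = 0)
  C[2][2] = min over k of (A[2][0] + B[0][2] = -4 + -4 = -8, A[2][1] + B[1][2] = 1 + 5 = 6, A[2][2] + B[2][2] = -3 + 6 = 3) = -8 (attained at k = 0)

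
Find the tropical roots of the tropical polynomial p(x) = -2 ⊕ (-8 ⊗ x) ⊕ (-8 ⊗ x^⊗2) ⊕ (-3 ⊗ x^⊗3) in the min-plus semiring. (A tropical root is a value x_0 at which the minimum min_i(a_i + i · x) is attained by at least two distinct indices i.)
Roots: {-5, 0, 6}

Each tropical root is a break point of the lower envelope of the lines y = a_i + i · x (there are 4 lines, with slopes 0, 1, ..., 3). Only the lines that attain the minimum somewhere contribute to roots; other lines are dominated. Here the surviving (envelope) indices are i = 3, i = 2, i = 1, i = 0.
Intersections between consecutive envelope lines give the roots: for adjacent envelope indices i < j the intersection is x = (a_i − a_j) / (j − i). Reading off the sorted break points: {-5, 0, 6}.
Verification: at each break x_0, at least two indices attain the minimum of min_i(a_i + i · x_0).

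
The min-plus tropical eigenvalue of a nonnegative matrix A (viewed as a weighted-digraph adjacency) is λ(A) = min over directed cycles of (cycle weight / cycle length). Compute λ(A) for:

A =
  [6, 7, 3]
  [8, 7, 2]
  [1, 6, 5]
λ(A) = 2

Enumerate directed cycles and compute their means (weight / length). Sample:
  cycle 0 → 0: weight = 6, length = 1, mean = 6/1 ≈ 6.000
  cycle 1 → 1: weight = 7, length = 1, mean = 7/1 ≈ 7.000
  cycle 2 → 2: weight = 5, length = 1, mean = 5/1 ≈ 5.000
  cycle 0 → 1 → 0: weight = 15, length = 2, mean = 15/2 ≈ 7.500
  cycle 0 → 2 → 0: weight = 4, length = 2, mean = 4/2 ≈ 2.000
  cycle 1 → 0 → 1: weight = 15, length = 2, mean = 15/2 ≈ 7.500
Minimum mean = 2.000, attained e.g. along the cycle 0 → 2 → 0 with weight 4 and length 2. So λ(A) = 4/2 = 2.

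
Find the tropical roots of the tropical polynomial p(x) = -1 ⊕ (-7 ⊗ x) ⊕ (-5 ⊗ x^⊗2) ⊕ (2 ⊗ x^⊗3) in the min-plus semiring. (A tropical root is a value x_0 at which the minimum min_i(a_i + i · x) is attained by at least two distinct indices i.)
Roots: {-7, -2, 6}

Each tropical root is a break point of the lower envelope of the lines y = a_i + i · x (there are 4 lines, with slopes 0, 1, ..., 3). Only the lines that attain the minimum somewhere contribute to roots; other lines are dominated. Here the surviving (envelope) indices are i = 3, i = 2, i = 1, i = 0.
Intersections between consecutive envelope lines give the roots: for adjacent envelope indices i < j the intersection is x = (a_i − a_j) / (j − i). Reading off the sorted break points: {-7, -2, 6}.
Verification: at each break x_0, at least two indices attain the minimum of min_i(a_i + i · x_0).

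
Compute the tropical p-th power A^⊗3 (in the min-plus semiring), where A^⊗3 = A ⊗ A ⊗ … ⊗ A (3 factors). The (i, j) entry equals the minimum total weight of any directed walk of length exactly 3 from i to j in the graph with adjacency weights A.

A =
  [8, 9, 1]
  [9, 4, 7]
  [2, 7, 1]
A^⊗3 =
  [4, 9, 3]
  [10, 12, 9]
  [4, 9, 3]

Each entry (A^⊗3)_ij equals the minimum over all length-3 walks i = v_0 → v_1 → … → v_3 = j of Σ_t A[v_t][v_{t+1}]. For example, for (i, j) = (0, 2) we minimise over 9 possible intermediate vertex sequences; the minimum is 3, attained along the walk 0 → 2 → 2 → 2.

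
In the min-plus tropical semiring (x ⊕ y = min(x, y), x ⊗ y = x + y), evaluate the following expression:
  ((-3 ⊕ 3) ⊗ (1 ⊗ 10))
((-3 ⊕ 3) ⊗ (1 ⊗ 10)) = 8

Expand innermost to outermost. Recall ⊕ takes the minimum of its arguments and ⊗ takes their sum. Working out the expression ((-3 ⊕ 3) ⊗ (1 ⊗ 10)) gives 8.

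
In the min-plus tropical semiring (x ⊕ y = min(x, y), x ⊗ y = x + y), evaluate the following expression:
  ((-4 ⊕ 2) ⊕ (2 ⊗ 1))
((-4 ⊕ 2) ⊕ (2 ⊗ 1)) = -4

Expand innermost to outermost. Recall ⊕ takes the minimum of its arguments and ⊗ takes their sum. Working out the expression ((-4 ⊕ 2) ⊕ (2 ⊗ 1)) gives -4.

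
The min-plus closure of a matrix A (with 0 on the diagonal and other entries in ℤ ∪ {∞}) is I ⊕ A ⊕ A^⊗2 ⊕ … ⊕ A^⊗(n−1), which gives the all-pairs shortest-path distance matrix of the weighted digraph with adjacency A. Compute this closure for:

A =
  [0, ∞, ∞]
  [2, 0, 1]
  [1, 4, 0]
Closure =
  [0, ∞, ∞]
  [2, 0, 1]
  [1, 4, 0]

This is the Floyd-Warshall all-pairs shortest-path computation. For each intermediate vertex k = 0, 1, …, 2, update dist[i][j] ← min(dist[i][j], dist[i][k] + dist[k][j]). The final matrix gives, for each (i, j), the minimum total weight of any directed path from i to j (possibly empty when i = j).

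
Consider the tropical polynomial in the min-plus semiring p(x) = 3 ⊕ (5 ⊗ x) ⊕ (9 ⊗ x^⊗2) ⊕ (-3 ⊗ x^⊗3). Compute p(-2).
p(-2) = -9

A tropical monomial a ⊗ x^⊗i evaluates to a + i · x. Evaluating each term at x = -2:
  Term 0 contributes 3 + 0 · -2 = 3
  Term 1 contributes 5 + 1 · -2 = 3
  Term 2 contributes 9 + 2 · -2 = 5
  Term 3 contributes -3 + 3 · -2 = -9
p(-2) = ⊕ of these = min[3, 3, 5, -9] = -9.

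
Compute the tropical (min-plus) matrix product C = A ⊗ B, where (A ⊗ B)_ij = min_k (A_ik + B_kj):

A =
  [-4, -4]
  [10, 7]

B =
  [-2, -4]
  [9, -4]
A ⊗ B =
  [-6, -8]
  [8, 3]

Apply the min-plus product entry-by-entry:
  C[0][0] = min over k of (A[0][0] + B[0][0] = -4 + -2 = -6, A[0][1] + B[1][0] = -4 + 9 = 5) = -6 (attained at k = 0)
  C[0][1] = min over k of (A[0][0] + B[0][1] = -4 + -4 = -8, A[0][1] + B[1][1] = -4 + -4 = -8) = -8 (attained at k = 0)
  C[1][0] = min over k of (A[1][0] + B[0][0] = 10 + -2 = 8, A[1][1] + B[1][0] = 7 + 9 = 16) = 8 (attained at k = 0)
  C[1][1] = min over k of (A[1][0] + B[0][1] = 10 + -4 = 6, A[1][1] + B[1][1] = 7 + -4 = 3) = 3 (attained at k = 1)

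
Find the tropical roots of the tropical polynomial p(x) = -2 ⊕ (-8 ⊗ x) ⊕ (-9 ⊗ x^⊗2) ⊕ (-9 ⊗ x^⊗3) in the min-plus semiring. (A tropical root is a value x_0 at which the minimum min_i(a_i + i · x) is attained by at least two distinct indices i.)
Roots: {0, 1, 6}

Each tropical root is a break point of the lower envelope of the lines y = a_i + i · x (there are 4 lines, with slopes 0, 1, ..., 3). Only the lines that attain the minimum somewhere contribute to roots; other lines are dominated. Here the surviving (envelope) indices are i = 3, i = 2, i = 1, i = 0.
Intersections between consecutive envelope lines give the roots: for adjacent envelope indices i < j the intersection is x = (a_i − a_j) / (j − i). Reading off the sorted break points: {0, 1, 6}.
Verification: at each break x_0, at least two indices attain the minimum of min_i(a_i + i · x_0).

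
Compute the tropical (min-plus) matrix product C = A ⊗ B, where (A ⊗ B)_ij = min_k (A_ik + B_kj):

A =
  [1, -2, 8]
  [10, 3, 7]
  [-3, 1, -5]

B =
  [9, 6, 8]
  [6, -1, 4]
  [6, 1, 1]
A ⊗ B =
  [4, -3, 2]
  [9, 2, 7]
  [1, -4, -4]

Apply the min-plus product entry-by-entry:
  C[0][0] = min over k of (A[0][0] + B[0][0] = 1 + 9 = 10, A[0][1] + B[1][0] = -2 + 6 = 4, A[0][2] + B[2][0] = 8 + 6 = 14) = 4 (attained at k = 1)
  C[0][1] = min over k of (A[0][0] + B[0][1] = 1 + 6 = 7, A[0][1] + B[1][1] = -2 + -1 = -3, A[0][2] + B[2][1] = 8 + 1 = 9) = -3 (attained at k = 1)
  C[0][2] = min over k of (A[0][0] + B[0][2] = 1 + 8 = 9, A[0][1] + B[1][2] = -2 + 4 = 2, A[0][2] + B[2][2] = 8 + 1 = 9) = 2 (attained at k = 1)
  C[1][0] = min over k of (A[1][0] + B[0][0] = 10 + 9 = 19, A[1][1] + B[1][0] = 3 + 6 = 9, A[1][2] + B[2][0] = 7 + 6 = 13) = 9 (attained at k = 1)
  C[1][1] = min over k of (A[1][0] + B[0][1] = 10 + 6 = 16, A[1][1] + B[1][1] = 3 + -1 = 2, A[1][2] + B[2][1] = 7 + 1 = 8) = 2 (attained at k = 1)
  C[1][2] = min over k of (A[1][0] + B[0][2] = 10 + 8 = 18, A[1][1] + B[1][2] = 3 + 4 = 7, A[1][2] + B[2][2] = 7 + 1 = 8) = 7 (attained at k = 1)
  C[2][0] = min over k of (A[2][0] + B[0][0] = -3 + 9 = 6, A[2][1] + B[1][0] = 1 + 6 = 7, A[2][2] + B[2][0] = -5 + 6 = 1) = 1 (attained at k = 2)
  C[2][1] = min over k of (A[2][0] + B[0][1] = -3 + 6 = 3, A[2][1] + B[1][1] = 1 + -1 = 0, A[2][2] + B[2][1] = -5 + 1 = -4) = -4 (attained at k = 2)
  C[2][2] = min over k of (A[2][0] + B[0][2] = -3 + 8 = 5, A[2][1] + B[1][2] = 1 + 4 = 5, A[2][2] + B[2][2] = -5 + 1 = -4) = -4 (attained at k = 2)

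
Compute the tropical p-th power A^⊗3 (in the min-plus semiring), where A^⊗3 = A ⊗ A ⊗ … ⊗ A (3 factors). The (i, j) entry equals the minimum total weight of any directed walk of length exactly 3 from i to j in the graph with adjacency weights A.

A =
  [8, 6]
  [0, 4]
A^⊗3 =
  [10, 12]
  [6, 10]

Each entry (A^⊗3)_ij equals the minimum over all length-3 walks i = v_0 → v_1 → … → v_3 = j of Σ_t A[v_t][v_{t+1}]. For example, for (i, j) = (0, 1) we minimise over 4 possible intermediate vertex sequences; the minimum is 12, attained along the walk 0 → 1 → 0 → 1.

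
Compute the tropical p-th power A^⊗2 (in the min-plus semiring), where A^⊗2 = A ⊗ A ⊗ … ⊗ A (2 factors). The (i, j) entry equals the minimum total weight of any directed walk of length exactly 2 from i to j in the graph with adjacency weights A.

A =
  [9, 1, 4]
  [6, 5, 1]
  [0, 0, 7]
A^⊗2 =
  [4, 4, 2]
  [1, 1, 6]
  [6, 1, 1]

Each entry (A^⊗2)_ij equals the minimum over all length-2 walks i = v_0 → v_1 → … → v_2 = j of Σ_t A[v_t][v_{t+1}]. For example, for (i, j) = (0, 2) we minimise over 3 possible intermediate vertex sequences; the minimum is 2, attained along the walk 0 → 1 → 2.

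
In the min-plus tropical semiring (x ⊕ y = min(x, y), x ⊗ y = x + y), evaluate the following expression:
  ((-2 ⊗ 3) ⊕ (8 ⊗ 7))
((-2 ⊗ 3) ⊕ (8 ⊗ 7)) = 1

Expand innermost to outermost. Recall ⊕ takes the minimum of its arguments and ⊗ takes their sum. Working out the expression ((-2 ⊗ 3) ⊕ (8 ⊗ 7)) gives 1.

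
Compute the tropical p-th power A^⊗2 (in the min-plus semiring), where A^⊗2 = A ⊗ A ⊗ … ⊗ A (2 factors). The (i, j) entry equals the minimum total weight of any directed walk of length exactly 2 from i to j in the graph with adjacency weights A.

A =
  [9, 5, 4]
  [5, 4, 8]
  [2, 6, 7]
A^⊗2 =
  [6, 9, 11]
  [9, 8, 9]
  [9, 7, 6]

Each entry (A^⊗2)_ij equals the minimum over all length-2 walks i = v_0 → v_1 → … → v_2 = j of Σ_t A[v_t][v_{t+1}]. For example, for (i, j) = (0, 2) we minimise over 3 possible intermediate vertex sequences; the minimum is 11, attained along the walk 0 → 2 → 2.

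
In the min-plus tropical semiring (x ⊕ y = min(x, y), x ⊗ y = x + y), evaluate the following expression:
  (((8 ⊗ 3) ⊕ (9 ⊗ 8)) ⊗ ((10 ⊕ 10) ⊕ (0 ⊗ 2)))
(((8 ⊗ 3) ⊕ (9 ⊗ 8)) ⊗ ((10 ⊕ 10) ⊕ (0 ⊗ 2))) = 13

Expand innermost to outermost. Recall ⊕ takes the minimum of its arguments and ⊗ takes their sum. Working out the expression (((8 ⊗ 3) ⊕ (9 ⊗ 8)) ⊗ ((10 ⊕ 10) ⊕ (0 ⊗ 2))) gives 13.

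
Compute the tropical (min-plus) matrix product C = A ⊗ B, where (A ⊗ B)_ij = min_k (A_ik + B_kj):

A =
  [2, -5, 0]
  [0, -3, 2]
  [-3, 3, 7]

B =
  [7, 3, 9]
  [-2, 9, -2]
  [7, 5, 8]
A ⊗ B =
  [-7, 4, -7]
  [-5, 3, -5]
  [1, 0, 1]

Apply the min-plus product entry-by-entry:
  C[0][0] = min over k of (A[0][0] + B[0][0] = 2 + 7 = 9, A[0][1] + B[1][0] = -5 + -2 = -7, A[0][2] + B[2][0] = 0 + 7 = 7) = -7 (attained at k = 1)
  C[0][1] = min over k of (A[0][0] + B[0][1] = 2 + 3 = 5, A[0][1] + B[1][1] = -5 + 9 = 4, A[0][2] + B[2][1] = 0 + 5 = 5) = 4 (attained at k = 1)
  C[0][2] = min over k of (A[0][0] + B[0][2] = 2 + 9 = 11, A[0][1] + B[1][2] = -5 + -2 = -7, A[0][2] + B[2][2] = 0 + 8 = 8) = -7 (attained at k = 1)
  C[1][0] = min over k of (A[1][0] + B[0][0] = 0 + 7 = 7, A[1][1] + B[1][0] = -3 + -2 = -5, A[1][2] + B[2][0] = 2 + 7 = 9) = -5 (attained at k = 1)
  C[1][1] = min over k of (A[1][0] + B[0][1] = 0 + 3 = 3, A[1][1] + B[1][1] = -3 + 9 = 6, A[1][2] + B[2][1] = 2 + 5 = 7) = 3 (attained at k = 0)
  C[1][2] = min over k of (A[1][0] + B[0][2] = 0 + 9 = 9, A[1][1] + B[1][2] = -3 + -2 = -5, A[1][2] + B[2][2] = 2 + 8 = 10) = -5 (attained at k = 1)
  C[2][0] = min over k of (A[2][0] + B[0][0] = -3 + 7 = 4, A[2][1] + B[1][0] = 3 + -2 = 1, A[2][2] + B[2][0] = 7 + 7 = 14) = 1 (attained at k = 1)
  C[2][1] = min over k of (A[2][0] + B[0][1] = -3 + 3 = 0, A[2][1] + B[1][1] = 3 + 9 = 12, A[2][2] + B[2][1] = 7 + 5 = 12) = 0 (attained at k = 0)
  C[2][2] = min over k of (A[2][0] + B[0][2] = -3 + 9 = 6, A[2][1] + B[1][2] = 3 + -2 = 1, A[2][2] + B[2][2] = 7 + 8 = 15) = 1 (attained at k = 1)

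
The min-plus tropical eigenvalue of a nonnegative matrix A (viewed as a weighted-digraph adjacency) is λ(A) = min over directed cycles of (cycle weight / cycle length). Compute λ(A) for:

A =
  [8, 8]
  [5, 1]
λ(A) = 1

Enumerate directed cycles and compute their means (weight / length). Sample:
  cycle 0 → 0: weight = 8, length = 1, mean = 8/1 ≈ 8.000
  cycle 1 → 1: weight = 1, length = 1, mean = 1/1 ≈ 1.000
  cycle 0 → 1 → 0: weight = 13, length = 2, mean = 13/2 ≈ 6.500
  cycle 1 → 0 → 1: weight = 13, length = 2, mean = 13/2 ≈ 6.500
Minimum mean = 1.000, attained e.g. along the cycle 1 → 1 with weight 1 and length 1. So λ(A) = 1/1 = 1.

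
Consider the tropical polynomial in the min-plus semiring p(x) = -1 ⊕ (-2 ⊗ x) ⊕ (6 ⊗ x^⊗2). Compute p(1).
p(1) = -1

A tropical monomial a ⊗ x^⊗i evaluates to a + i · x. Evaluating each term at x = 1:
  Term 0 contributes -1 + 0 · 1 = -1
  Term 1 contributes -2 + 1 · 1 = -1
  Term 2 contributes 6 + 2 · 1 = 8
p(1) = ⊕ of these = min[-1, -1, 8] = -1.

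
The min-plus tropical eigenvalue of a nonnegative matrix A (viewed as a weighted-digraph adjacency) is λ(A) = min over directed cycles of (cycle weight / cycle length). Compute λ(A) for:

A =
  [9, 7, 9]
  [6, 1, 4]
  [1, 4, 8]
λ(A) = 1

Enumerate directed cycles and compute their means (weight / length). Sample:
  cycle 0 → 0: weight = 9, length = 1, mean = 9/1 ≈ 9.000
  cycle 1 → 1: weight = 1, length = 1, mean = 1/1 ≈ 1.000
  cycle 2 → 2: weight = 8, length = 1, mean = 8/1 ≈ 8.000
  cycle 0 → 1 → 0: weight = 13, length = 2, mean = 13/2 ≈ 6.500
  cycle 0 → 2 → 0: weight = 10, length = 2, mean = 10/2 ≈ 5.000
  cycle 1 → 0 → 1: weight = 13, length = 2, mean = 13/2 ≈ 6.500
Minimum mean = 1.000, attained e.g. along the cycle 1 → 1 with weight 1 and length 1. So λ(A) = 1/1 = 1.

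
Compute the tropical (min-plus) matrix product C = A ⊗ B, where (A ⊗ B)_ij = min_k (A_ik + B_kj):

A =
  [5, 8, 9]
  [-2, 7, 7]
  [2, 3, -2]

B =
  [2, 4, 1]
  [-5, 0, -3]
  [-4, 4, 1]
A ⊗ B =
  [3, 8, 5]
  [0, 2, -1]
  [-6, 2, -1]

Apply the min-plus product entry-by-entry:
  C[0][0] = min over k of (A[0][0] + B[0][0] = 5 + 2 = 7, A[0][1] + B[1][0] = 8 + -5 = 3, A[0][2] + B[2][0] = 9 + -4 = 5) = 3 (attained at k = 1)
  C[0][1] = min over k of (A[0][0] + B[0][1] = 5 + 4 = 9, A[0][1] + B[1][1] = 8 + 0 = 8, A[0][2] + B[2][1] = 9 + 4 = 13) = 8 (attained at k = 1)
  C[0][2] = min over k of (A[0][0] + B[0][2] = 5 + 1 = 6, A[0][1] + B[1][2] = 8 + -3 = 5, A[0][2] + B[2][2] = 9 + 1 = 10) = 5 (attained at k = 1)
  C[1][0] = min over k of (A[1][0] + B[0][0] = -2 + 2 = 0, A[1][1] + B[1][0] = 7 + -5 = 2, A[1][2] + B[2][0] = 7 + -4 = 3) = 0 (attained at k = 0)
  C[1][1] = min over k of (A[1][0] + B[0][1] = -2 + 4 = 2, A[1][1] + B[1][1] = 7 + 0 = 7, A[1][2] + B[2][1] = 7 + 4 = 11) = 2 (attained at k = 0)
  C[1][2] = min over k of (A[1][0] + B[0][2] = -2 + 1 = -1, A[1][1] + B[1][2] = 7 + -3 = 4, A[1][2] + B[2][2] = 7 + 1 = 8) = -1 (attained at k = 0)
  C[2][0] = min over k of (A[2][0] + B[0][0] = 2 + 2 = 4, A[2][1] + B[1][0] = 3 + -5 = -2, A[2][2] + B[2][0] = -2 + -4 = -6) = -6 (attained at k = 2)
  C[2][1] = min over k of (A[2][0] + B[0][1] = 2 + 4 = 6, A[2][1] + B[1][1] = 3 + 0 = 3, A[2][2] + B[2][1] = -2 + 4 = 2) = 2 (attained at k = 2)
  C[2][2] = min over k of (A[2][0] + B[0][2] = 2 + 1 = 3, A[2][1] + B[1][2] = 3 + -3 = 0, A[2][2] + B[2][2] = -2 + 1 = -1) = -1 (attained at k = 2)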